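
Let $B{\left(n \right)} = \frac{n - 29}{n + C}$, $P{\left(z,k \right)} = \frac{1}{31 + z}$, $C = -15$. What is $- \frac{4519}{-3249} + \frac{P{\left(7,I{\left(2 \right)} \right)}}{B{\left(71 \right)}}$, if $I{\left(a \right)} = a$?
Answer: $\frac{4633}{3249} \approx 1.426$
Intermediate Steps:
$B{\left(n \right)} = \frac{-29 + n}{-15 + n}$ ($B{\left(n \right)} = \frac{n - 29}{n - 15} = \frac{-29 + n}{-15 + n}$)
$- \frac{4519}{-3249} + \frac{P{\left(7,I{\left(2 \right)} \right)}}{B{\left(71 \right)}} = - \frac{4519}{-3249} + \frac{1}{\left(31 + 7\right) \frac{-29 + 71}{-15 + 71}} = \left(-4519\right) \left(- \frac{1}{3249}\right) + \frac{1}{38 \cdot \frac{1}{56} \cdot 42} = \frac{4519}{3249} + \frac{1}{38 \cdot \frac{1}{56} \cdot 42} = \frac{4519}{3249} + \frac{1}{38 \cdot \frac{3}{4}} = \frac{4519}{3249} + \frac{1}{38} \cdot \frac{4}{3} = \frac{4519}{3249} + \frac{2}{57} = \frac{4633}{3249}$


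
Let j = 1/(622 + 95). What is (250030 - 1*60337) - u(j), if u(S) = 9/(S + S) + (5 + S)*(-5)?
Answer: 267428821/1434 ≈ 1.8649e+5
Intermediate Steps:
j = 1/717 ≈ 0.0013947
u(S) = -25 - 5*S + 9/(2*S) (u(S) = 9/((2*S)) + (-25 - 5*S) = 9*(1/(2*S)) + (-25 - 5*S) = 9/(2*S) + (-25 - 5*S) = -25 - 5*S + 9/(2*S))
(250030 - 1*60337) - u(j) = (250030 - 1*60337) - (-25 - 5*1/717 + 9/(2*(1/717))) = (250030 - 60337) - (-25 - 5/717 + (9/2)*717) = 189693 - (-25 - 5/717 + 6453/2) = 189693 - 1*4590941/1434 = 189693 - 4590941/1434 = 267428821/1434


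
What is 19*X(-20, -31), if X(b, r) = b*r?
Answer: 11780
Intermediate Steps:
19*X(-20, -31) = 19*(-20*(-31)) = 19*620 = 11780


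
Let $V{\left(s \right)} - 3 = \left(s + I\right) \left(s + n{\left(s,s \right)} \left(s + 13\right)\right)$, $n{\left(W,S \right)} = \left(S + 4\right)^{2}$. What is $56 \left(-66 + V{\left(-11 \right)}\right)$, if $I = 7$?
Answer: $-23016$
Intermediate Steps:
$n{\left(W,S \right)} = \left(4 + S\right)^{2}$
$V{\left(s \right)} = 3 + \left(7 + s\right) \left(s + \left(4 + s\right)^{2} \left(13 + s\right)\right)$ ($V{\left(s \right)} = 3 + \left(s + 7\right) \left(s + \left(4 + s\right)^{2} \left(s + 13\right)\right) = 3 + \left(7 + s\right) \left(s + \left(4 + s\right)^{2} \left(13 + s\right)\right)$)
$56 \left(-66 + V{\left(-11 \right)}\right) = 56 \left(-66 + \left(1459 + \left(-11\right)^{4} + 28 \left(-11\right)^{3} + 268 \left(-11\right)^{2} + 1055 \left(-11\right)\right)\right) = 56 \left(-66 + \left(1459 + 14641 + 28 \left(-1331\right) + 268 \cdot 121 - 11605\right)\right) = 56 \left(-66 + \left(1459 + 14641 - 37268 + 32428 - 11605\right)\right) = 56 \left(-66 - 345\right) = 56 \left(-411\right) = -23016$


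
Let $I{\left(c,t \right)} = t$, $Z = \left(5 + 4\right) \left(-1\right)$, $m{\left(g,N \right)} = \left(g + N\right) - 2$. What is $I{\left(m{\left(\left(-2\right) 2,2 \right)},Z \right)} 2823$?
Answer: $-25407$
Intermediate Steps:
$m{\left(g,N \right)} = -2 + N + g$ ($m{\left(g,N \right)} = \left(N + g\right) - 2 = -2 + N + g$)
$Z = -9$ ($Z = 9 \left(-1\right) = -9$)
$I{\left(m{\left(\left(-2\right) 2,2 \right)},Z \right)} 2823 = \left(-9\right) 2823 = -25407$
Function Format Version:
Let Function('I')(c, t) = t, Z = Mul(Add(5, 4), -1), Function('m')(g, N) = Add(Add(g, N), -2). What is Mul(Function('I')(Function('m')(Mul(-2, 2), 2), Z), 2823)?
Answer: -25407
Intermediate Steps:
Function('m')(g, N) = Add(-2, N, g) (Function('m')(g, N) = Add(Add(N, g), -2) = Add(-2, N, g))
Z = -9 (Z = Mul(9, -1) = -9)
Mul(Function('I')(Function('m')(Mul(-2, 2), 2), Z), 2823) = Mul(-9, 2823) = -25407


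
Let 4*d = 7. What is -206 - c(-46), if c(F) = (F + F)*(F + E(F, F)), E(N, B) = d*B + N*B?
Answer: 182828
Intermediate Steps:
d = 7/4 (d = (1/4)*7 = 7/4 ≈ 1.7500)
E(N, B) = 7*B/4 + B*N (E(N, B) = 7*B/4 + N*B = 7*B/4 + B*N)
c(F) = 2*F*(F + F*(7 + 4*F)/4) (c(F) = (F + F)*(F + F*(7 + 4*F)/4) = (2*F)*(F + F*(7 + 4*F)/4) = 2*F*(F + F*(7 + 4*F)/4))
-206 - c(-46) = -206 - (-46)**2*(11 + 4*(-46))/2 = -206 - 2116*(11 - 184)/2 = -206 - 2116*(-173)/2 = -206 - 1*(-183034) = -206 + 183034 = 182828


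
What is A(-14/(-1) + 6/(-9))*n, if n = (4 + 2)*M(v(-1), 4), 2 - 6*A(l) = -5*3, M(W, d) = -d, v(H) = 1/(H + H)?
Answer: -68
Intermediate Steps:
v(H) = 1/(2*H)
A(l) = 17/6 (A(l) = ⅓ - (-5)*3/6 = ⅓ - ⅙*(-15) = ⅓ + 5/2 = 17/6)
n = -24 (n = (4 + 2)*(-1*4) = 6*(-4) = -24)
A(-14/(-1) + 6/(-9))*n = (17/6)*(-24) = -68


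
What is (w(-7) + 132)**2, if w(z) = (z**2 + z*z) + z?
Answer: 49729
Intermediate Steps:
w(z) = z + 2*z**2 (w(z) = (z**2 + z**2) + z = 2*z**2 + z = z + 2*z**2)
(w(-7) + 132)**2 = (-7*(1 + 2*(-7)) + 132)**2 = (-7*(1 - 14) + 132)**2 = (-7*(-13) + 132)**2 = (91 + 132)**2 = 223**2 = 49729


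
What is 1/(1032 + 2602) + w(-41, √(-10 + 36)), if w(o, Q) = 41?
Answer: 148995/3634 ≈ 41.000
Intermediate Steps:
1/(1032 + 2602) + w(-41, √(-10 + 36)) = 1/(1032 + 2602) + 41 = 1/3634 + 41 = 148995/3634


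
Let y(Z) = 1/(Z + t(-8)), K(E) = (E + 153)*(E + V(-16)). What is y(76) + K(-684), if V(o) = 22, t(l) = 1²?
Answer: 27067195/77 ≈ 3.5152e+5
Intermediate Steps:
t(l) = 1
K(E) = (22 + E)*(153 + E) (K(E) = (E + 153)*(E + 22) = (153 + E)*(22 + E) = (22 + E)*(153 + E))
y(Z) = 1/(1 + Z) (y(Z) = 1/(Z + 1) = 1/(1 + Z))
y(76) + K(-684) = 1/(1 + 76) + (3366 + (-684)² + 175*(-684)) = 1/77 + (3366 + 467856 - 119700) = 1/77 + 351522 = 27067195/77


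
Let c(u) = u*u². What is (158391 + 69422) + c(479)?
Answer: 110130052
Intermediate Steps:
c(u) = u³
(158391 + 69422) + c(479) = (158391 + 69422) + 479³ = 227813 + 109902239 = 110130052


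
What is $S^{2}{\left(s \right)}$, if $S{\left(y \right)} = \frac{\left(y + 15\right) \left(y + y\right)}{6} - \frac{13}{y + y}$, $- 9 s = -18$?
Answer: $\frac{9409}{144} \approx 65.34$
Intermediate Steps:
$s = 2$ ($s = \left(- \frac{1}{9}\right) \left(-18\right) = 2$)
$S{\left(y \right)} = - \frac{13}{2 y} + \frac{y \left(15 + y\right)}{3}$ ($S{\left(y \right)} = \left(15 + y\right) 2 y \frac{1}{6} - \frac{13}{2 y} = 2 y \left(15 + y\right) \frac{1}{6} - 13 \frac{1}{2 y} = \frac{y \left(15 + y\right)}{3} - \frac{13}{2 y} = - \frac{13}{2 y} + \frac{y \left(15 + y\right)}{3}$)
$S^{2}{\left(s \right)} = \left(\frac{-39 + 2 \cdot 2^{2} \left(15 + 2\right)}{6 \cdot 2}\right)^{2} = \left(\frac{1}{6} \cdot \frac{1}{2} \left(-39 + 2 \cdot 4 \cdot 17\right)\right)^{2} = \left(\frac{1}{6} \cdot \frac{1}{2} \left(-39 + 136\right)\right)^{2} = \left(\frac{1}{6} \cdot \frac{1}{2} \cdot 97\right)^{2} = \left(\frac{97}{12}\right)^{2} = \frac{9409}{144}$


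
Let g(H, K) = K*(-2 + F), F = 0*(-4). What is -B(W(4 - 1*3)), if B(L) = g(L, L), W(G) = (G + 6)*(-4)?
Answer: -56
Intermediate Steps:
F = 0
W(G) = -24 - 4*G (W(G) = (6 + G)*(-4) = -24 - 4*G)
g(H, K) = -2*K (g(H, K) = K*(-2 + 0) = K*(-2) = -2*K)
B(L) = -2*L
-B(W(4 - 1*3)) = -(-2)*(-24 - 4*(4 - 1*3)) = -(-2)*(-24 - 4*(4 - 3)) = -(-2)*(-24 - 4*1) = -(-2)*(-24 - 4) = -(-2)*(-28) = -1*56 = -56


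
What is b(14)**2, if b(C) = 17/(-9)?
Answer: 289/81 ≈ 3.5679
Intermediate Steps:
b(C) = -17/9 (b(C) = 17*(-1/9) = -17/9)
b(14)**2 = (-17/9)**2 = 289/81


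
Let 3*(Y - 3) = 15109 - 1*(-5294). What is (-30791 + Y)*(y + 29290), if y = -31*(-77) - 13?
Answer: -759524368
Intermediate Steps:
Y = 6804 (Y = 3 + (15109 - 1*(-5294))/3 = 3 + (15109 + 5294)/3 = 3 + (⅓)*20403 = 3 + 6801 = 6804)
y = 2374 (y = 2387 - 13 = 2374)
(-30791 + Y)*(y + 29290) = (-30791 + 6804)*(2374 + 29290) = -23987*31664 = -759524368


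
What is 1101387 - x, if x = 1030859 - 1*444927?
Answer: 515455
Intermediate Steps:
x = 585932 (x = 1030859 - 444927 = 585932)
1101387 - x = 1101387 - 1*585932 = 1101387 - 585932 = 515455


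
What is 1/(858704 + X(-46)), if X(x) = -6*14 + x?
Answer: 1/858574 ≈ 1.1647e-6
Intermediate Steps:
X(x) = -84 + x
1/(858704 + X(-46)) = 1/(858704 + (-84 - 46)) = 1/(858704 - 130) = 1/858574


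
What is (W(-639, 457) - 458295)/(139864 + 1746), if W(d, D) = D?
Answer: -228919/70805 ≈ -3.2331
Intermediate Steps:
(W(-639, 457) - 458295)/(139864 + 1746) = (457 - 458295)/(139864 + 1746) = -457838/141610 = -457838*1/141610 = -228919/70805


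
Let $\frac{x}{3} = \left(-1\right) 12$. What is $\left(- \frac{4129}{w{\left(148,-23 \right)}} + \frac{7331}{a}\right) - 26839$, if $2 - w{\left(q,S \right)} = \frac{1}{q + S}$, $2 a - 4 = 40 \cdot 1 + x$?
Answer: $- \frac{26970725}{996} \approx -27079.0$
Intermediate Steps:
$x = -36$ ($x = 3 \left(\left(-1\right) 12\right) = 3 \left(-12\right) = -36$)
$a = 4$ ($a = 2 + \frac{40 \cdot 1 - 36}{2} = 2 + \frac{40 - 36}{2} = 2 + \frac{1}{2} \cdot 4 = 2 + 2 = 4$)
$w{\left(q,S \right)} = 2 - \frac{1}{S + q}$ ($w{\left(q,S \right)} = 2 - \frac{1}{q + S} = 2 - \frac{1}{S + q}$)
$\left(- \frac{4129}{w{\left(148,-23 \right)}} + \frac{7331}{a}\right) - 26839 = \left(- \frac{4129}{\frac{1}{-23 + 148} \left(-1 + 2 \left(-23\right) + 2 \cdot 148\right)} + \frac{7331}{4}\right) - 26839 = \left(- \frac{4129}{\frac{1}{125} \left(-1 - 46 + 296\right)} + 7331 \cdot \frac{1}{4}\right) - 26839 = \left(- \frac{4129}{\frac{1}{125} \cdot 249} + \frac{7331}{4}\right) - 26839 = \left(- \frac{4129}{\frac{249}{125}} + \frac{7331}{4}\right) - 26839 = \left(\left(-4129\right) \frac{125}{249} + \frac{7331}{4}\right) - 26839 = \left(- \frac{516125}{249} + \frac{7331}{4}\right) - 26839 = - \frac{239081}{996} - 26839 = - \frac{26970725}{996}$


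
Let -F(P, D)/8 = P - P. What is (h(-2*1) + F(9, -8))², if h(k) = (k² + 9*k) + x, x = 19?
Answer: 25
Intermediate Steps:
h(k) = 19 + k² + 9*k (h(k) = (k² + 9*k) + 19 = 19 + k² + 9*k)
F(P, D) = 0 (F(P, D) = -8*(P - P) = -8*0 = 0)
(h(-2*1) + F(9, -8))² = ((19 + (-2*1)² + 9*(-2*1)) + 0)² = ((19 + (-2)² + 9*(-2)) + 0)² = ((19 + 4 - 18) + 0)² = (5 + 0)² = 5² = 25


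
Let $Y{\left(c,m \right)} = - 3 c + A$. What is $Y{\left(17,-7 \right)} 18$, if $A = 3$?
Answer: $-864$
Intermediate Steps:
$Y{\left(c,m \right)} = 3 - 3 c$ ($Y{\left(c,m \right)} = - 3 c + 3 = 3 - 3 c$)
$Y{\left(17,-7 \right)} 18 = \left(3 - 51\right) 18 = \left(-48\right) 18 = -864$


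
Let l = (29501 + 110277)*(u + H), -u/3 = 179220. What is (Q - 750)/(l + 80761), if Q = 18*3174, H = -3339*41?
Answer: -56382/94288427141 ≈ -5.9797e-7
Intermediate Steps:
u = -537660 (u = -3*179220 = -537660)
H = -136899
Q = 57132
l = -94288507902 (l = (29501 + 110277)*(-537660 - 136899) = 139778*(-674559) = -94288507902)
(Q - 750)/(l + 80761) = (57132 - 750)/(-94288507902 + 80761) = 56382/(-94288427141) = 56382*(-1/94288427141) = -56382/94288427141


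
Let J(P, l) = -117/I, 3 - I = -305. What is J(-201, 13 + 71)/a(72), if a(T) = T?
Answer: -13/2464 ≈ -0.0052760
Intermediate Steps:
I = 308 (I = 3 - 1*(-305) = 3 + 305 = 308)
J(P, l) = -117/308
J(-201, 13 + 71)/a(72) = -117/308/72 = -117/308*1/72 = -13/2464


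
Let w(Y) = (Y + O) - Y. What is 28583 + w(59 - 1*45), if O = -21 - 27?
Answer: 28535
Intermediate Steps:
O = -48
w(Y) = -48 (w(Y) = (Y - 48) - Y = (-48 + Y) - Y = -48)
28583 + w(59 - 1*45) = 28583 - 48 = 28535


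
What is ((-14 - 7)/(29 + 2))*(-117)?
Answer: 2457/31 ≈ 79.258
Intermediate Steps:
((-14 - 7)/(29 + 2))*(-117) = -21/31*(-117) = 2457/31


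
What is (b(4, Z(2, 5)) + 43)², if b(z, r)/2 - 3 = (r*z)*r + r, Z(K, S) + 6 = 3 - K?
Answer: 57121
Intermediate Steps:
Z(K, S) = -3 - K (Z(K, S) = -6 + (3 - K) = -3 - K)
b(z, r) = 6 + 2*r + 2*z*r² (b(z, r) = 6 + 2*((r*z)*r + r) = 6 + 2*(z*r² + r) = 6 + 2*(r + z*r²) = 6 + (2*r + 2*z*r²) = 6 + 2*r + 2*z*r²)
(b(4, Z(2, 5)) + 43)² = ((6 + 2*(-3 - 1*2) + 2*4*(-3 - 1*2)²) + 43)² = ((6 + 2*(-3 - 2) + 2*4*(-3 - 2)²) + 43)² = ((6 + 2*(-5) + 2*4*(-5)²) + 43)² = ((6 - 10 + 2*4*25) + 43)² = ((6 - 10 + 200) + 43)² = (196 + 43)² = 239² = 57121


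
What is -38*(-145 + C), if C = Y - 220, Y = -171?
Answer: 20368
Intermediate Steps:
C = -391 (C = -171 - 220 = -391)
-38*(-145 + C) = -38*(-145 - 391) = -38*(-536) = 20368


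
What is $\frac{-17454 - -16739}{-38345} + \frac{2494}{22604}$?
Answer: $\frac{11179429}{86675038} \approx 0.12898$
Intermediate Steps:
$\frac{-17454 - -16739}{-38345} + \frac{2494}{22604} = \left(-17454 + 16739\right) \left(- \frac{1}{38345}\right) + 2494 \cdot \frac{1}{22604} = \left(-715\right) \left(- \frac{1}{38345}\right) + \frac{1247}{11302} = \frac{143}{7669} + \frac{1247}{11302} = \frac{11179429}{86675038}$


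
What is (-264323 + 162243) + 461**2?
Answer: 110441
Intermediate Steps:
(-264323 + 162243) + 461**2 = -102080 + 212521 = 110441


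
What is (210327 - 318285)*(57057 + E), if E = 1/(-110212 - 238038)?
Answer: -1072568141340771/174125 ≈ -6.1598e+9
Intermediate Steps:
E = -1/348250 (E = 1/(-348250) = -1/348250 ≈ -2.8715e-6)
(210327 - 318285)*(57057 + E) = (210327 - 318285)*(57057 - 1/348250) = -107958*19870100249/348250 = -1072568141340771/174125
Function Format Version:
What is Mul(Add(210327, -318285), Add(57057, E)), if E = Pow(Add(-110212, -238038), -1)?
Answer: Rational(-1072568141340771, 174125) ≈ -6.1598e+9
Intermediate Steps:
E = Rational(-1, 348250) (E = Pow(-348250, -1) = Rational(-1, 348250) ≈ -2.8715e-6)
Mul(Add(210327, -318285), Add(57057, E)) = Mul(Add(210327, -318285), Add(57057, Rational(-1, 348250))) = Mul(-107958, Rational(19870100249, 348250)) = Rational(-1072568141340771, 174125)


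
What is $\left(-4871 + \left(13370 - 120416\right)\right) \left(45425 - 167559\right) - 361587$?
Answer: $13668509291$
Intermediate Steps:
$\left(-4871 + \left(13370 - 120416\right)\right) \left(45425 - 167559\right) - 361587 = \left(-4871 - 107046\right) \left(-122134\right) - 361587 = \left(-111917\right) \left(-122134\right) - 361587 = 13668870878 - 361587 = 13668509291$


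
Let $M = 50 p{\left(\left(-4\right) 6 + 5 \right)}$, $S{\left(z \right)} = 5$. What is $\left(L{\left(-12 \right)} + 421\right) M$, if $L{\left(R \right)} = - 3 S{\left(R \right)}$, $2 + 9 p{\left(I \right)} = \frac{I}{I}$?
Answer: $- \frac{20300}{9} \approx -2255.6$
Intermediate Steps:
$p{\left(I \right)} = - \frac{1}{9}$ ($p{\left(I \right)} = - \frac{2}{9} + \frac{I \frac{1}{I}}{9} = - \frac{2}{9} + \frac{1}{9} \cdot 1 = - \frac{2}{9} + \frac{1}{9} = - \frac{1}{9}$)
$L{\left(R \right)} = -15$ ($L{\left(R \right)} = \left(-3\right) 5 = -15$)
$M = - \frac{50}{9}$ ($M = 50 \left(- \frac{1}{9}\right) = - \frac{50}{9} \approx -5.5556$)
$\left(L{\left(-12 \right)} + 421\right) M = \left(-15 + 421\right) \left(- \frac{50}{9}\right) = 406 \left(- \frac{50}{9}\right) = - \frac{20300}{9}$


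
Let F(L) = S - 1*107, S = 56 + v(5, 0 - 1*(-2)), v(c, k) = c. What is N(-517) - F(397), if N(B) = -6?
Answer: 40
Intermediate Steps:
S = 61 (S = 56 + 5 = 61)
F(L) = -46 (F(L) = 61 - 1*107 = 61 - 107 = -46)
N(-517) - F(397) = -6 - 1*(-46) = -6 + 46 = 40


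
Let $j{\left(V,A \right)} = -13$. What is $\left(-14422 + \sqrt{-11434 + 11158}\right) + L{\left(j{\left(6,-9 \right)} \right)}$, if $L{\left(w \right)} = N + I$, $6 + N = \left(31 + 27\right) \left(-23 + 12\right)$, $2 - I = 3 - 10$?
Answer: $-15057 + 2 i \sqrt{69} \approx -15057.0 + 16.613 i$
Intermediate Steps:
$I = 9$ ($I = 2 - \left(3 - 10\right) = 2 - -7 = 2 + 7 = 9$)
$N = -644$ ($N = -6 + \left(31 + 27\right) \left(-23 + 12\right) = -6 + 58 \left(-11\right) = -6 - 638 = -644$)
$L{\left(w \right)} = -635$ ($L{\left(w \right)} = -644 + 9 = -635$)
$\left(-14422 + \sqrt{-11434 + 11158}\right) + L{\left(j{\left(6,-9 \right)} \right)} = \left(-14422 + \sqrt{-11434 + 11158}\right) - 635 = \left(-14422 + \sqrt{-276}\right) - 635 = \left(-14422 + 2 i \sqrt{69}\right) - 635 = -15057 + 2 i \sqrt{69}$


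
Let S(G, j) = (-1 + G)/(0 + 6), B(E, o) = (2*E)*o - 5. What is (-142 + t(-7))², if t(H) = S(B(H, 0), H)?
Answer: 20449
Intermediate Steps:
B(E, o) = -5 + 2*E*o (B(E, o) = 2*E*o - 5 = -5 + 2*E*o)
S(G, j) = -⅙ + G/6 (S(G, j) = (-1 + G)/6 = (-1 + G)*(⅙) = -⅙ + G/6)
t(H) = -1 (t(H) = -⅙ + (-5 + 2*H*0)/6 = -⅙ + (-5 + 0)/6 = -⅙ + (⅙)*(-5) = -⅙ - ⅚ = -1)
(-142 + t(-7))² = (-142 - 1)² = (-143)² = 20449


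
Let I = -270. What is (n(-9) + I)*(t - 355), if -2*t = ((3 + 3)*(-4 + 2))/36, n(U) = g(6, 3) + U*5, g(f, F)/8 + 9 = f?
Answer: 240577/2 ≈ 1.2029e+5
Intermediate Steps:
g(f, F) = -72 + 8*f
n(U) = -24 + 5*U (n(U) = (-72 + 8*6) + U*5 = (-72 + 48) + 5*U = -24 + 5*U)
t = ⅙ (t = -(3 + 3)*(-4 + 2)/(2*36) = -6*(-2)/72 = -(-12)/72 = -½*(-⅓) = ⅙ ≈ 0.16667)
(n(-9) + I)*(t - 355) = ((-24 + 5*(-9)) - 270)*(⅙ - 355) = ((-24 - 45) - 270)*(-2129/6) = (-69 - 270)*(-2129/6) = -339*(-2129/6) = 240577/2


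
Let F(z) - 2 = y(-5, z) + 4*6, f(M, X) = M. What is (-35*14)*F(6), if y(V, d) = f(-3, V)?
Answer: -11270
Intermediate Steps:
y(V, d) = -3
F(z) = 23 (F(z) = 2 + (-3 + 4*6) = 2 + (-3 + 24) = 2 + 21 = 23)
(-35*14)*F(6) = -35*14*23 = -490*23 = -11270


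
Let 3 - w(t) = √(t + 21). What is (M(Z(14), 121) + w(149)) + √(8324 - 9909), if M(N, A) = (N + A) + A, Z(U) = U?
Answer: 259 - √170 + I*√1585 ≈ 245.96 + 39.812*I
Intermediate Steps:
w(t) = 3 - √(21 + t) (w(t) = 3 - √(t + 21) = 3 - √(21 + t))
M(N, A) = N + 2*A (M(N, A) = (A + N) + A = N + 2*A)
(M(Z(14), 121) + w(149)) + √(8324 - 9909) = ((14 + 2*121) + (3 - √(21 + 149))) + √(8324 - 9909) = ((14 + 242) + (3 - √170)) + √(-1585) = (256 + (3 - √170)) + I*√1585 = (259 - √170) + I*√1585 = 259 - √170 + I*√1585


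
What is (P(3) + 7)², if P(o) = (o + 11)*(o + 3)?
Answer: 8281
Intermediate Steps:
P(o) = (3 + o)*(11 + o) (P(o) = (11 + o)*(3 + o) = (3 + o)*(11 + o))
(P(3) + 7)² = ((33 + 3² + 14*3) + 7)² = ((33 + 9 + 42) + 7)² = (84 + 7)² = 91² = 8281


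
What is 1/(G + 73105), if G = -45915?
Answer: 1/27190 ≈ 3.6778e-5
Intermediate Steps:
1/(G + 73105) = 1/(-45915 + 73105) = 1/27190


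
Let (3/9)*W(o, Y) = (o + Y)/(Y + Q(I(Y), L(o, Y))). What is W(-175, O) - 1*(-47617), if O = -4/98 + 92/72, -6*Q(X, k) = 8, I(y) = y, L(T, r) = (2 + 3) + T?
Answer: 4507222/85 ≈ 53026.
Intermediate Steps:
L(T, r) = 5 + T
Q(X, k) = -4/3 (Q(X, k) = -1/6*8 = -4/3)
O = 1091/882 (O = -4*1/98 + 92*(1/72) = -2/49 + 23/18 = 1091/882 ≈ 1.2370)
W(o, Y) = 3*(Y + o)/(-4/3 + Y) (W(o, Y) = 3*((o + Y)/(Y - 4/3)) = 3*((Y + o)/(-4/3 + Y)) = 3*(Y + o)/(-4/3 + Y))
W(-175, O) - 1*(-47617) = 9*(1091/882 - 175)/(-4 + 3*(1091/882)) - 1*(-47617) = 9*(-153259/882)/(-4 + 1091/294) + 47617 = 9*(-153259/882)/(-85/294) + 47617 = 9*(-294/85)*(-153259/882) + 47617 = 459777/85 + 47617 = 4507222/85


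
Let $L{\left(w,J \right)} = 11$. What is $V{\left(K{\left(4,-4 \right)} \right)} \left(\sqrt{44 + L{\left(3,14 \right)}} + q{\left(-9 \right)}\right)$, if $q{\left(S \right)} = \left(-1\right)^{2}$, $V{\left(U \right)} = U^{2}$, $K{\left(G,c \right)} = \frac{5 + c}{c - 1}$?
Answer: $\frac{1}{25} + \frac{\sqrt{55}}{25} \approx 0.33665$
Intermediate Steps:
$K{\left(G,c \right)} = \frac{5 + c}{-1 + c}$
$q{\left(S \right)} = 1$
$V{\left(K{\left(4,-4 \right)} \right)} \left(\sqrt{44 + L{\left(3,14 \right)}} + q{\left(-9 \right)}\right) = \left(\frac{5 - 4}{-1 - 4}\right)^{2} \left(\sqrt{44 + 11} + 1\right) = \left(\frac{1}{-5} \cdot 1\right)^{2} \left(\sqrt{55} + 1\right) = \left(\left(- \frac{1}{5}\right) 1\right)^{2} \left(1 + \sqrt{55}\right) = \left(- \frac{1}{5}\right)^{2} \left(1 + \sqrt{55}\right) = \frac{1 + \sqrt{55}}{25} = \frac{1}{25} + \frac{\sqrt{55}}{25}$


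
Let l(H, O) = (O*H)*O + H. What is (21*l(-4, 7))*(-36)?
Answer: 151200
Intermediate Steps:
l(H, O) = H + H*O² (l(H, O) = (H*O)*O + H = H*O² + H = H + H*O²)
(21*l(-4, 7))*(-36) = (21*(-4*(1 + 7²)))*(-36) = (21*(-4*(1 + 49)))*(-36) = (21*(-4*50))*(-36) = (21*(-200))*(-36) = -4200*(-36) = 151200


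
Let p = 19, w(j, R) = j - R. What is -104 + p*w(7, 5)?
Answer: -66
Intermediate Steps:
-104 + p*w(7, 5) = -104 + 19*(7 - 1*5) = -104 + 19*(7 - 5) = -104 + 19*2 = -104 + 38 = -66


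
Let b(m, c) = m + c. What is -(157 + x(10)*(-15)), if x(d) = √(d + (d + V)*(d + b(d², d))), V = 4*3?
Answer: -157 + 75*√106 ≈ 615.17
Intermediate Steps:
V = 12
b(m, c) = c + m
x(d) = √(d + (12 + d)*(d² + 2*d)) (x(d) = √(d + (d + 12)*(d + (d + d²))) = √(d + (12 + d)*(d² + 2*d)))
-(157 + x(10)*(-15)) = -(157 + √(10*(25 + 10² + 14*10))*(-15)) = -(157 + √(10*(25 + 100 + 140))*(-15)) = -(157 + √(10*265)*(-15)) = -(157 + √2650*(-15)) = -(157 + (5*√106)*(-15)) = -(157 - 75*√106) = -157 + 75*√106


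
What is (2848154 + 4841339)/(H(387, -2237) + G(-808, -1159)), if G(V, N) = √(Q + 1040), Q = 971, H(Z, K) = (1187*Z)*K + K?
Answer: -7901805207480170/1055983730202274089 - 7689493*√2011/1055983730202274089 ≈ -0.0074829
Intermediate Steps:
H(Z, K) = K + 1187*K*Z (H(Z, K) = 1187*K*Z + K = K + 1187*K*Z)
G(V, N) = √2011 (G(V, N) = √(971 + 1040) = √2011)
(2848154 + 4841339)/(H(387, -2237) + G(-808, -1159)) = (2848154 + 4841339)/(-2237*(1 + 1187*387) + √2011) = 7689493/(-2237*(1 + 459369) + √2011) = 7689493/(-2237*459370 + √2011) = 7689493/(-1027610690 + √2011)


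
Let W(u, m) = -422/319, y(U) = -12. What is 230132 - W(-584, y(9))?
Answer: 73412530/319 ≈ 2.3013e+5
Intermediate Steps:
W(u, m) = -422/319 (W(u, m) = -422*1/319 = -422/319)
230132 - W(-584, y(9)) = 230132 - 1*(-422/319) = 230132 + 422/319 = 73412530/319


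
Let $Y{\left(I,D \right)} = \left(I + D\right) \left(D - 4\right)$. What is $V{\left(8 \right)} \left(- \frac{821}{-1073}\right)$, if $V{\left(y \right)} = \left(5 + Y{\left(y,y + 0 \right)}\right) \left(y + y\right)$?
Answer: $\frac{906384}{1073} \approx 844.72$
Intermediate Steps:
$Y{\left(I,D \right)} = \left(-4 + D\right) \left(D + I\right)$ ($Y{\left(I,D \right)} = \left(D + I\right) \left(-4 + D\right) = \left(-4 + D\right) \left(D + I\right)$)
$V{\left(y \right)} = 2 y \left(5 - 8 y + 2 y^{2}\right)$ ($V{\left(y \right)} = \left(5 + \left(\left(y + 0\right)^{2} - 4 \left(y + 0\right) - 4 y + \left(y + 0\right) y\right)\right) \left(y + y\right) = \left(5 + \left(y^{2} - 4 y - 4 y + y y\right)\right) 2 y = \left(5 + \left(y^{2} - 4 y - 4 y + y^{2}\right)\right) 2 y = \left(5 + \left(- 8 y + 2 y^{2}\right)\right) 2 y = \left(5 - 8 y + 2 y^{2}\right) 2 y = 2 y \left(5 - 8 y + 2 y^{2}\right)$)
$V{\left(8 \right)} \left(- \frac{821}{-1073}\right) = 2 \cdot 8 \left(5 - 64 + 2 \cdot 8^{2}\right) \left(- \frac{821}{-1073}\right) = 2 \cdot 8 \left(5 - 64 + 2 \cdot 64\right) \left(\left(-821\right) \left(- \frac{1}{1073}\right)\right) = 2 \cdot 8 \left(5 - 64 + 128\right) \frac{821}{1073} = 2 \cdot 8 \cdot 69 \cdot \frac{821}{1073} = 1104 \cdot \frac{821}{1073} = \frac{906384}{1073}$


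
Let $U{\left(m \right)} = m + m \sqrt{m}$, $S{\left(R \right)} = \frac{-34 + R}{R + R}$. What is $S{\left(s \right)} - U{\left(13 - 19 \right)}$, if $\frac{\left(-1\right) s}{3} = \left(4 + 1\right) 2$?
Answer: $\frac{106}{15} + 6 i \sqrt{6} \approx 7.0667 + 14.697 i$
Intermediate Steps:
$s = -30$ ($s = - 3 \left(4 + 1\right) 2 = - 3 \cdot 5 \cdot 2 = \left(-3\right) 10 = -30$)
$S{\left(R \right)} = \frac{-34 + R}{2 R}$
$U{\left(m \right)} = m + m^{\frac{3}{2}}$
$S{\left(s \right)} - U{\left(13 - 19 \right)} = \frac{-34 - 30}{2 \left(-30\right)} - \left(\left(13 - 19\right) + \left(13 - 19\right)^{\frac{3}{2}}\right) = \frac{1}{2} \left(- \frac{1}{30}\right) \left(-64\right) - \left(\left(13 - 19\right) + \left(13 - 19\right)^{\frac{3}{2}}\right) = \frac{16}{15} - \left(-6 + \left(-6\right)^{\frac{3}{2}}\right) = \frac{16}{15} - \left(-6 - 6 i \sqrt{6}\right) = \frac{16}{15} + \left(6 + 6 i \sqrt{6}\right) = \frac{106}{15} + 6 i \sqrt{6}$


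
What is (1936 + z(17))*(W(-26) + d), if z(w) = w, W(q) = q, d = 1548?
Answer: 2972466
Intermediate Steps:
(1936 + z(17))*(W(-26) + d) = (1936 + 17)*(-26 + 1548) = 1953*1522 = 2972466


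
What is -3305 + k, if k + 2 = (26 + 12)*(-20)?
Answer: -4067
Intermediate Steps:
k = -762 (k = -2 + (26 + 12)*(-20) = -2 + 38*(-20) = -2 - 760 = -762)
-3305 + k = -3305 - 762 = -4067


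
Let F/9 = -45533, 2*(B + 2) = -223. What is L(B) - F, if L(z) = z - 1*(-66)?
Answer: 819499/2 ≈ 4.0975e+5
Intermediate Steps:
B = -227/2 (B = -2 + (½)*(-223) = -2 - 223/2 = -227/2 ≈ -113.50)
F = -409797 (F = 9*(-45533) = -409797)
L(z) = 66 + z (L(z) = z + 66 = 66 + z)
L(B) - F = (66 - 227/2) - 1*(-409797) = -95/2 + 409797 = 819499/2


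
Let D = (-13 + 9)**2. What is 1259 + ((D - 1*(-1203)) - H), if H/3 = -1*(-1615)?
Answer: -2367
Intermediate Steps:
D = 16 (D = (-4)**2 = 16)
H = 4845 (H = 3*(-1*(-1615)) = 3*1615 = 4845)
1259 + ((D - 1*(-1203)) - H) = 1259 + ((16 - 1*(-1203)) - 1*4845) = 1259 + ((16 + 1203) - 4845) = 1259 + (1219 - 4845) = 1259 - 3626 = -2367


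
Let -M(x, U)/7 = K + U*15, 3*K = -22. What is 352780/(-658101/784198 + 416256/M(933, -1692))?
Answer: 14749118546015896/62842534953 ≈ 2.3470e+5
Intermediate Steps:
K = -22/3 (K = (⅓)*(-22) = -22/3 ≈ -7.3333)
M(x, U) = 154/3 - 105*U (M(x, U) = -7*(-22/3 + U*15) = -7*(-22/3 + 15*U) = 154/3 - 105*U)
352780/(-658101/784198 + 416256/M(933, -1692)) = 352780/(-658101/784198 + 416256/(154/3 - 105*(-1692))) = 352780/(-658101*1/784198 + 416256/(154/3 + 177660)) = 352780/(-658101/784198 + 416256/(533134/3)) = 352780/(-658101/784198 + 416256*(3/533134)) = 352780/(-658101/784198 + 624384/266567) = 352780/(314212674765/209041308266) = 352780*(209041308266/314212674765) = 14749118546015896/62842534953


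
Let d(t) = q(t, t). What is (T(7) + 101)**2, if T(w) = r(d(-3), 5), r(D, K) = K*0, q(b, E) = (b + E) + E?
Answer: 10201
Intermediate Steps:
q(b, E) = b + 2*E (q(b, E) = (E + b) + E = b + 2*E)
d(t) = 3*t (d(t) = t + 2*t = 3*t)
r(D, K) = 0
T(w) = 0
(T(7) + 101)**2 = (0 + 101)**2 = 101**2 = 10201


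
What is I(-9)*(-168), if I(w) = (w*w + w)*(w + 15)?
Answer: -72576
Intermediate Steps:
I(w) = (15 + w)*(w + w²) (I(w) = (w² + w)*(15 + w) = (w + w²)*(15 + w) = (15 + w)*(w + w²))
I(-9)*(-168) = -9*(15 + (-9)² + 16*(-9))*(-168) = -9*(15 + 81 - 144)*(-168) = -9*(-48)*(-168) = 432*(-168) = -72576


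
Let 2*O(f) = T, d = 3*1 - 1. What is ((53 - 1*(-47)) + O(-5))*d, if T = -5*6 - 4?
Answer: 166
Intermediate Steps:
d = 2 (d = 3 - 1 = 2)
T = -34 (T = -30 - 4 = -34)
O(f) = -17 (O(f) = (1/2)*(-34) = -17)
((53 - 1*(-47)) + O(-5))*d = ((53 - 1*(-47)) - 17)*2 = ((53 + 47) - 17)*2 = (100 - 17)*2 = 83*2 = 166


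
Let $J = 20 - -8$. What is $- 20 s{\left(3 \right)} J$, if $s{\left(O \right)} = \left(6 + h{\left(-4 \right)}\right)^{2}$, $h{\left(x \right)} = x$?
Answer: $-2240$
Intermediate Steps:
$J = 28$ ($J = 20 + 8 = 28$)
$s{\left(O \right)} = 4$ ($s{\left(O \right)} = \left(6 - 4\right)^{2} = 2^{2} = 4$)
$- 20 s{\left(3 \right)} J = \left(-20\right) 4 \cdot 28 = \left(-80\right) 28 = -2240$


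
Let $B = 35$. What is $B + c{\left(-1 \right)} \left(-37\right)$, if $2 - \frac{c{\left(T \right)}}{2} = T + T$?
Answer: $-261$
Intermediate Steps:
$c{\left(T \right)} = 4 - 4 T$ ($c{\left(T \right)} = 4 - 2 \left(T + T\right) = 4 - 2 \cdot 2 T = 4 - 4 T$)
$B + c{\left(-1 \right)} \left(-37\right) = 35 + \left(4 - -4\right) \left(-37\right) = 35 + \left(4 + 4\right) \left(-37\right) = 35 + 8 \left(-37\right) = 35 - 296 = -261$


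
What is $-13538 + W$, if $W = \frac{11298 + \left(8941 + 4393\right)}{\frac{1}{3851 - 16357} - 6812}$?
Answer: $- \frac{1153622086466}{85190873} \approx -13542.0$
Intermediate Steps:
$W = - \frac{308047792}{85190873}$ ($W = \frac{11298 + 13334}{\frac{1}{-12506} - 6812} = \frac{24632}{- \frac{1}{12506} - 6812} = \frac{24632}{- \frac{85190873}{12506}} = 24632 \left(- \frac{12506}{85190873}\right) = - \frac{308047792}{85190873} \approx -3.616$)
$-13538 + W = -13538 - \frac{308047792}{85190873} = - \frac{1153622086466}{85190873}$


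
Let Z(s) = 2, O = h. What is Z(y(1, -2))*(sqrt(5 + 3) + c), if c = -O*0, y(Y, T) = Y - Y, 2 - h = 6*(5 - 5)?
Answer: 4*sqrt(2) ≈ 5.6569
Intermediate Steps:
h = 2 (h = 2 - 6*(5 - 5) = 2 - 6*0 = 2 - 1*0 = 2 + 0 = 2)
O = 2
y(Y, T) = 0
c = 0 (c = -1*2*0 = -2*0 = 0)
Z(y(1, -2))*(sqrt(5 + 3) + c) = 2*(sqrt(5 + 3) + 0) = 2*(sqrt(8) + 0) = 2*(2*sqrt(2) + 0) = 2*(2*sqrt(2)) = 4*sqrt(2)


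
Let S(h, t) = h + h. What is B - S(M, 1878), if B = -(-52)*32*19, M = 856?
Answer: 29904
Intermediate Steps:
B = 31616 (B = -52*(-32)*19 = 1664*19 = 31616)
S(h, t) = 2*h
B - S(M, 1878) = 31616 - 2*856 = 31616 - 1*1712 = 31616 - 1712 = 29904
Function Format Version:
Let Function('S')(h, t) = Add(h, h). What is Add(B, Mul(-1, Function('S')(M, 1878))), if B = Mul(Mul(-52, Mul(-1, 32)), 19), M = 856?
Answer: 29904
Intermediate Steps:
B = 31616 (B = Mul(Mul(-52, -32), 19) = Mul(1664, 19) = 31616)
Function('S')(h, t) = Mul(2, h)
Add(B, Mul(-1, Function('S')(M, 1878))) = Add(31616, Mul(-1, Mul(2, 856))) = Add(31616, Mul(-1, 1712)) = Add(31616, -1712) = 29904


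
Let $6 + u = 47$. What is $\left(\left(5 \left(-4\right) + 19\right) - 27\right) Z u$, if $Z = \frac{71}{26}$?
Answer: $- \frac{40754}{13} \approx -3134.9$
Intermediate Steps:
$u = 41$ ($u = -6 + 47 = 41$)
$Z = \frac{71}{26}$ ($Z = 71 \cdot \frac{1}{26} = \frac{71}{26} \approx 2.7308$)
$\left(\left(5 \left(-4\right) + 19\right) - 27\right) Z u = \left(\left(5 \left(-4\right) + 19\right) - 27\right) \frac{71}{26} \cdot 41 = \left(\left(-20 + 19\right) - 27\right) \frac{71}{26} \cdot 41 = \left(-1 - 27\right) \frac{71}{26} \cdot 41 = \left(-28\right) \frac{71}{26} \cdot 41 = \left(- \frac{994}{13}\right) 41 = - \frac{40754}{13}$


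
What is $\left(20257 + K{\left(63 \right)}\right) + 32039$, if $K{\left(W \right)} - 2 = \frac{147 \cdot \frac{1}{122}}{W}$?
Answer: $\frac{19141075}{366} \approx 52298.0$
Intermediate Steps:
$K{\left(W \right)} = 2 + \frac{147}{122 W}$ ($K{\left(W \right)} = 2 + \frac{147 \cdot \frac{1}{122}}{W} = 2 + \frac{147}{122 W}$)
$\left(20257 + K{\left(63 \right)}\right) + 32039 = \left(20257 + \left(2 + \frac{147}{122 \cdot 63}\right)\right) + 32039 = \left(20257 + \left(2 + \frac{147}{122} \cdot \frac{1}{63}\right)\right) + 32039 = \left(20257 + \left(2 + \frac{7}{366}\right)\right) + 32039 = \left(20257 + \frac{739}{366}\right) + 32039 = \frac{7414801}{366} + 32039 = \frac{19141075}{366}$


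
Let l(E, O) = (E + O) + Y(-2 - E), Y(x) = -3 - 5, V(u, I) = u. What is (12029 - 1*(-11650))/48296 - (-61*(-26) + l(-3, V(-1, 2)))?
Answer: -75994225/48296 ≈ -1573.5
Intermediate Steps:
Y(x) = -8
l(E, O) = -8 + E + O (l(E, O) = (E + O) - 8 = -8 + E + O)
(12029 - 1*(-11650))/48296 - (-61*(-26) + l(-3, V(-1, 2))) = (12029 - 1*(-11650))/48296 - (-61*(-26) + (-8 - 3 - 1)) = (12029 + 11650)*(1/48296) - (1586 - 12) = 23679*(1/48296) - 1*1574 = 23679/48296 - 1574 = -75994225/48296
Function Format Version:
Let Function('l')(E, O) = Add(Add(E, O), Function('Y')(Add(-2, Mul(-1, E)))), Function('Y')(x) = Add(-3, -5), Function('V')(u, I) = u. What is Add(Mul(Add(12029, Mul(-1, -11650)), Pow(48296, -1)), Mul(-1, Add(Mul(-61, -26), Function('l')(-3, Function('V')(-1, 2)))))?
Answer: Rational(-75994225, 48296) ≈ -1573.5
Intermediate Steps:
Function('Y')(x) = -8
Function('l')(E, O) = Add(-8, E, O) (Function('l')(E, O) = Add(Add(E, O), -8) = Add(-8, E, O))
Add(Mul(Add(12029, Mul(-1, -11650)), Pow(48296, -1)), Mul(-1, Add(Mul(-61, -26), Function('l')(-3, Function('V')(-1, 2))))) = Add(Mul(Add(12029, Mul(-1, -11650)), Pow(48296, -1)), Mul(-1, Add(Mul(-61, -26), Add(-8, -3, -1)))) = Add(Mul(Add(12029, 11650), Rational(1, 48296)), Mul(-1, Add(1586, -12))) = Add(Mul(23679, Rational(1, 48296)), Mul(-1, 1574)) = Add(Rational(23679, 48296), -1574) = Rational(-75994225, 48296)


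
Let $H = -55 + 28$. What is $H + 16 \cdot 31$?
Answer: $469$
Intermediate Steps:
$H = -27$
$H + 16 \cdot 31 = -27 + 16 \cdot 31 = -27 + 496 = 469$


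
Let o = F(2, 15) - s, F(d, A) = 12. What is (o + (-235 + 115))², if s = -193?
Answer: 7225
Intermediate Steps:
o = 205 (o = 12 - 1*(-193) = 12 + 193 = 205)
(o + (-235 + 115))² = (205 + (-235 + 115))² = (205 - 120)² = 85² = 7225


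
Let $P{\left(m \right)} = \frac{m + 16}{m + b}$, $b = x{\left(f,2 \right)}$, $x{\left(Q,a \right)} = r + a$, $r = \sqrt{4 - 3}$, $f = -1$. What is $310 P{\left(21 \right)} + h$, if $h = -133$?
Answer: $\frac{4139}{12} \approx 344.92$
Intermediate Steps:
$r = 1$ ($r = \sqrt{1} = 1$)
$x{\left(Q,a \right)} = 1 + a$
$b = 3$ ($b = 1 + 2 = 3$)
$P{\left(m \right)} = \frac{16 + m}{3 + m}$ ($P{\left(m \right)} = \frac{m + 16}{m + 3} = \frac{16 + m}{3 + m}$)
$310 P{\left(21 \right)} + h = 310 \frac{16 + 21}{3 + 21} - 133 = 310 \cdot \frac{1}{24} \cdot 37 - 133 = 310 \cdot \frac{37}{24} - 133 = \frac{5735}{12} - 133 = \frac{4139}{12}$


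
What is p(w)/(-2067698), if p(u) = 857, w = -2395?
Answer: -857/2067698 ≈ -0.00041447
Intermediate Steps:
p(w)/(-2067698) = 857/(-2067698) = 857*(-1/2067698) = -857/2067698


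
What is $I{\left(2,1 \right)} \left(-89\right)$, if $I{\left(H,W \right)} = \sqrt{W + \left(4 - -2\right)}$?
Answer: $- 89 \sqrt{7} \approx -235.47$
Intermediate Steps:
$I{\left(H,W \right)} = \sqrt{6 + W}$ ($I{\left(H,W \right)} = \sqrt{W + \left(4 + 2\right)} = \sqrt{W + 6} = \sqrt{6 + W}$)
$I{\left(2,1 \right)} \left(-89\right) = \sqrt{6 + 1} \left(-89\right) = \sqrt{7} \left(-89\right) = - 89 \sqrt{7}$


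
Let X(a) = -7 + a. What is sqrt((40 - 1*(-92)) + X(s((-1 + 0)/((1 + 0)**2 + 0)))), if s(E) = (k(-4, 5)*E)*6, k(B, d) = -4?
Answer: sqrt(149) ≈ 12.207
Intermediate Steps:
s(E) = -24*E (s(E) = -4*E*6 = -24*E)
sqrt((40 - 1*(-92)) + X(s((-1 + 0)/((1 + 0)**2 + 0)))) = sqrt((40 - 1*(-92)) + (-7 - 24*(-1 + 0)/((1 + 0)**2 + 0))) = sqrt((40 + 92) + (-7 - (-24)/(1**2 + 0))) = sqrt(132 + (-7 - (-24)/(1 + 0))) = sqrt(132 + (-7 - (-24)/1)) = sqrt(132 + (-7 - (-24))) = sqrt(132 + (-7 - 24*(-1))) = sqrt(132 + (-7 + 24)) = sqrt(132 + 17) = sqrt(149)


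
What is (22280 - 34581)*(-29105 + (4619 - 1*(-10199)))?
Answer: 175744387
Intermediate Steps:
(22280 - 34581)*(-29105 + (4619 - 1*(-10199))) = -12301*(-29105 + (4619 + 10199)) = -12301*(-29105 + 14818) = -12301*(-14287) = 175744387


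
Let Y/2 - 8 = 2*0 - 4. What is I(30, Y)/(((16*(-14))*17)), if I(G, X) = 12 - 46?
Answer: 1/112 ≈ 0.0089286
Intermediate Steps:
Y = 8 (Y = 16 + 2*(2*0 - 4) = 16 + 2*(0 - 4) = 16 + 2*(-4) = 16 - 8 = 8)
I(G, X) = -34
I(30, Y)/(((16*(-14))*17)) = -34/((16*(-14))*17) = -34/((-224*17)) = -34/(-3808) = -34*(-1/3808) = 1/112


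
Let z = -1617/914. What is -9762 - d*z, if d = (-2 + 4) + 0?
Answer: -4459617/457 ≈ -9758.5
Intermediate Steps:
z = -1617/914 (z = -1617*1/914 = -1617/914 ≈ -1.7691)
d = 2 (d = 2 + 0 = 2)
-9762 - d*z = -9762 - 2*(-1617)/914 = -9762 - 1*(-1617/457) = -9762 + 1617/457 = -4459617/457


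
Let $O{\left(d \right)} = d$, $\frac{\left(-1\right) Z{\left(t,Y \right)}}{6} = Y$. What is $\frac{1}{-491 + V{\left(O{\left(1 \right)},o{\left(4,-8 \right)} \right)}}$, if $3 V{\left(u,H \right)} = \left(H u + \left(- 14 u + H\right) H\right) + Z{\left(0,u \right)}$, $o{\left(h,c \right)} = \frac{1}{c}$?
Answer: $- \frac{64}{31517} \approx -0.0020306$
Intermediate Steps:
$Z{\left(t,Y \right)} = - 6 Y$
$V{\left(u,H \right)} = - 2 u + \frac{H u}{3} + \frac{H \left(H - 14 u\right)}{3}$ ($V{\left(u,H \right)} = \frac{\left(H u + \left(- 14 u + H\right) H\right) - 6 u}{3} = \frac{\left(H u + \left(H - 14 u\right) H\right) - 6 u}{3} = \frac{\left(H u + H \left(H - 14 u\right)\right) - 6 u}{3} = \frac{- 6 u + H u + H \left(H - 14 u\right)}{3} = - 2 u + \frac{H u}{3} + \frac{H \left(H - 14 u\right)}{3}$)
$\frac{1}{-491 + V{\left(O{\left(1 \right)},o{\left(4,-8 \right)} \right)}} = \frac{1}{-491 - \left(2 - \frac{1}{192} + \frac{13}{3} \frac{1}{-8} \cdot 1\right)} = \frac{1}{-491 - \left(2 - \frac{13}{24} - \frac{1}{192}\right)} = \frac{1}{-491 + \left(-2 + \frac{1}{3} \cdot \frac{1}{64} + \frac{13}{24}\right)} = \frac{1}{-491 + \left(-2 + \frac{1}{192} + \frac{13}{24}\right)} = \frac{1}{-491 - \frac{93}{64}} = \frac{1}{- \frac{31517}{64}} = - \frac{64}{31517}$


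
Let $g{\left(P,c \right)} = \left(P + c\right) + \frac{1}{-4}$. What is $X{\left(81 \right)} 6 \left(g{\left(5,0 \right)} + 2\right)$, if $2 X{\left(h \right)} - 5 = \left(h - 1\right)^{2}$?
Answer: $\frac{518805}{4} \approx 1.297 \cdot 10^{5}$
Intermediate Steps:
$g{\left(P,c \right)} = - \frac{1}{4} + P + c$ ($g{\left(P,c \right)} = \left(P + c\right) - \frac{1}{4} = - \frac{1}{4} + P + c$)
$X{\left(h \right)} = \frac{5}{2} + \frac{\left(-1 + h\right)^{2}}{2}$ ($X{\left(h \right)} = \frac{5}{2} + \frac{\left(h - 1\right)^{2}}{2} = \frac{5}{2} + \frac{\left(-1 + h\right)^{2}}{2}$)
$X{\left(81 \right)} 6 \left(g{\left(5,0 \right)} + 2\right) = \left(\frac{5}{2} + \frac{\left(-1 + 81\right)^{2}}{2}\right) 6 \left(\left(- \frac{1}{4} + 5 + 0\right) + 2\right) = \left(\frac{5}{2} + \frac{80^{2}}{2}\right) 6 \left(\frac{19}{4} + 2\right) = \left(\frac{5}{2} + \frac{1}{2} \cdot 6400\right) 6 \cdot \frac{27}{4} = \left(\frac{5}{2} + 3200\right) \frac{81}{2} = \frac{6405}{2} \cdot \frac{81}{2} = \frac{518805}{4}$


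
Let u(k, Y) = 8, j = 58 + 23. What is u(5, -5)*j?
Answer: 648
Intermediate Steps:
j = 81
u(5, -5)*j = 8*81 = 648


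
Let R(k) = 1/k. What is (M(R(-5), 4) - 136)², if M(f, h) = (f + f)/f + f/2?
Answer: 1798281/100 ≈ 17983.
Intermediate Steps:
M(f, h) = 2 + f/2 (M(f, h) = (2*f)/f + f*(½) = 2 + f/2)
(M(R(-5), 4) - 136)² = ((2 + (½)/(-5)) - 136)² = ((2 + (½)*(-⅕)) - 136)² = ((2 - ⅒) - 136)² = (19/10 - 136)² = (-1341/10)² = 1798281/100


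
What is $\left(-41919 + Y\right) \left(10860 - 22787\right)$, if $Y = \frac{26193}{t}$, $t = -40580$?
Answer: $\frac{20289010313451}{40580} \approx 4.9998 \cdot 10^{8}$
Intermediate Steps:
$Y = - \frac{26193}{40580}$ ($Y = \frac{26193}{-40580} = 26193 \left(- \frac{1}{40580}\right) = - \frac{26193}{40580} \approx -0.64547$)
$\left(-41919 + Y\right) \left(10860 - 22787\right) = \left(-41919 - \frac{26193}{40580}\right) \left(10860 - 22787\right) = \left(- \frac{1701099213}{40580}\right) \left(-11927\right) = \frac{20289010313451}{40580}$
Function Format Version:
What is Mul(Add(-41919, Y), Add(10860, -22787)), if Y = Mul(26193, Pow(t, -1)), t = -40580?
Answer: Rational(20289010313451, 40580) ≈ 4.9998e+8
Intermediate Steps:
Y = Rational(-26193, 40580) (Y = Mul(26193, Pow(-40580, -1)) = Mul(26193, Rational(-1, 40580)) = Rational(-26193, 40580) ≈ -0.64547)
Mul(Add(-41919, Y), Add(10860, -22787)) = Mul(Add(-41919, Rational(-26193, 40580)), Add(10860, -22787)) = Mul(Rational(-1701099213, 40580), -11927) = Rational(20289010313451, 40580)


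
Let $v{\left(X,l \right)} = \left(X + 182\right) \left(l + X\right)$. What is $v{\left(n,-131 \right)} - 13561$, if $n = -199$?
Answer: $-7951$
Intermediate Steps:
$v{\left(X,l \right)} = \left(182 + X\right) \left(X + l\right)$
$v{\left(n,-131 \right)} - 13561 = \left(\left(-199\right)^{2} + 182 \left(-199\right) + 182 \left(-131\right) - -26069\right) - 13561 = \left(39601 - 36218 - 23842 + 26069\right) - 13561 = 5610 - 13561 = -7951$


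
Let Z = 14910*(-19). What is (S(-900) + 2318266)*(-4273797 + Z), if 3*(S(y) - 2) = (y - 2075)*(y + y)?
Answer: -18698949260316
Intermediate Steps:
Z = -283290
S(y) = 2 + 2*y*(-2075 + y)/3 (S(y) = 2 + ((y - 2075)*(y + y))/3 = 2 + ((-2075 + y)*(2*y))/3 = 2 + (2*y*(-2075 + y))/3 = 2 + 2*y*(-2075 + y)/3)
(S(-900) + 2318266)*(-4273797 + Z) = ((2 - 4150/3*(-900) + (⅔)*(-900)²) + 2318266)*(-4273797 - 283290) = ((2 + 1245000 + (⅔)*810000) + 2318266)*(-4557087) = ((2 + 1245000 + 540000) + 2318266)*(-4557087) = (1785002 + 2318266)*(-4557087) = 4103268*(-4557087) = -18698949260316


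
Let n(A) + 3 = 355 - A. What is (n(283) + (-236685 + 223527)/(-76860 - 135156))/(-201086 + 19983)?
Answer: -2440377/6399455608 ≈ -0.00038134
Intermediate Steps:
n(A) = 352 - A (n(A) = -3 + (355 - A) = 352 - A)
(n(283) + (-236685 + 223527)/(-76860 - 135156))/(-201086 + 19983) = ((352 - 1*283) + (-236685 + 223527)/(-76860 - 135156))/(-201086 + 19983) = ((352 - 283) - 13158/(-212016))/(-181103) = (69 - 13158*(-1/212016))*(-1/181103) = (69 + 2193/35336)*(-1/181103) = (2440377/35336)*(-1/181103) = -2440377/6399455608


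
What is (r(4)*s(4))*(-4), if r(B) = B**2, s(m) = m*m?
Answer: -1024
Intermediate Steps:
s(m) = m**2
(r(4)*s(4))*(-4) = (4**2*4**2)*(-4) = (16*16)*(-4) = 256*(-4) = -1024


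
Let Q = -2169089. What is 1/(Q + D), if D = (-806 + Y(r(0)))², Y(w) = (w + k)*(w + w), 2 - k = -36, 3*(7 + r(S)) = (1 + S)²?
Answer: -81/54388013 ≈ -1.4893e-6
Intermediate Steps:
r(S) = -7 + (1 + S)²/3
k = 38 (k = 2 - 1*(-36) = 2 + 36 = 38)
Y(w) = 2*w*(38 + w) (Y(w) = (w + 38)*(w + w) = (38 + w)*(2*w) = 2*w*(38 + w))
D = 121308196/81 (D = (-806 + 2*(-7 + (1 + 0)²/3)*(38 + (-7 + (1 + 0)²/3)))² = (-806 + 2*(-7 + (⅓)*1²)*(38 + (-7 + (⅓)*1²)))² = (-806 + 2*(-7 + (⅓)*1)*(38 + (-7 + (⅓)*1)))² = (-806 + 2*(-7 + ⅓)*(38 + (-7 + ⅓)))² = (-806 + 2*(-20/3)*(38 - 20/3))² = (-806 + 2*(-20/3)*(94/3))² = (-806 - 3760/9)² = (-11014/9)² = 121308196/81 ≈ 1.4976e+6)
1/(Q + D) = 1/(-2169089 + 121308196/81) = 1/(-54388013/81) = -81/54388013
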